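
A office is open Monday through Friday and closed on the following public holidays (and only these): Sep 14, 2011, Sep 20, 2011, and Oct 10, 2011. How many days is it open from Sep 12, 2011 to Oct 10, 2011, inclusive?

18 business days

Sep 12, 2011 is a Monday.
The range spans 29 days (inclusive of both endpoints).
29 = 7 × 4 + 1, so there are 4 full weeks plus 1 extra day.
Each full week contributes 5 weekdays (Mon–Fri): 4 × 5 = 20.
The 1 extra day is Monday — 1 of them qualifies.
Total: 20 + 1 = 21.
Holidays: Sep 14, 2011 (Wed); Sep 20, 2011 (Tue); Oct 10, 2011 (Mon).
All 3 holidays fall on weekdays, so subtract 3.
Business days: 21 − 3 = 18.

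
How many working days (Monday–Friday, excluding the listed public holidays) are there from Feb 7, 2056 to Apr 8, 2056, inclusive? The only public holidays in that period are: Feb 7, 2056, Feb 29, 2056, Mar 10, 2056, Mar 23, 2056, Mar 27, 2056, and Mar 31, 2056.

39

Feb 7, 2056 is a Monday.
From Feb 7, 2056 to Apr 8, 2056 is 62 days inclusive.
62 = 7 × 8 + 6, so there are 8 full weeks plus 6 extra days.
Each full week contributes 5 weekdays (Mon–Fri): 8 × 5 = 40.
The 6 extra days are Monday, Tuesday, Wednesday, Thursday, Friday, Saturday — 5 of them qualify.
Total: 40 + 5 = 45.
Holidays: Feb 7, 2056 (Mon); Feb 29, 2056 (Tue); Mar 10, 2056 (Fri); Mar 23, 2056 (Thu); Mar 27, 2056 (Mon); Mar 31, 2056 (Fri).
All 6 holidays fall on weekdays, so subtract 6.
Business days: 45 − 6 = 39.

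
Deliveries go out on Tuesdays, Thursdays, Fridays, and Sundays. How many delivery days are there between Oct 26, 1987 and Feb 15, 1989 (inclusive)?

273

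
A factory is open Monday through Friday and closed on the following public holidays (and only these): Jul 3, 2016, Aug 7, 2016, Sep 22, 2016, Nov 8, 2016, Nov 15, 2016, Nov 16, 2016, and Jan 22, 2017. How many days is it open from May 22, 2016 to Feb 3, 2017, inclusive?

May 22, 2016 is a Sunday.
That's 258 days from start to end, counting both.
258 = 7 × 36 + 6, so there are 36 full weeks plus 6 extra days.
Each full week contributes 5 weekdays (Mon–Fri): 36 × 5 = 180.
The 6 extra days are Sunday, Monday, Tuesday, Wednesday, Thursday, Friday — 5 of them qualify.
Total: 180 + 5 = 185.
Holidays: Jul 3, 2016 (Sun); Aug 7, 2016 (Sun); Sep 22, 2016 (Thu); Nov 8, 2016 (Tue); Nov 15, 2016 (Tue); Nov 16, 2016 (Wed); Jan 22, 2017 (Sun).
4 of the 7 holidays fall on weekdays; the rest are weekends and were already excluded.
Business days: 185 − 4 = 181.

181 working days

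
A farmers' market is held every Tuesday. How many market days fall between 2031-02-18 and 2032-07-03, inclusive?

2031-02-18 is a Tuesday.
From 2031-02-18 to 2032-07-03 is 502 days inclusive.
502 = 7 × 71 + 5, so there are 71 full weeks plus 5 extra days.
Each full week contributes one Tuesday: 71 so far.
The 5 extra days are Tue, Wed, Thu, Fri, Sat — 1 of them qualifies.
Total: 71 + 1 = 72.

72 Tuesdays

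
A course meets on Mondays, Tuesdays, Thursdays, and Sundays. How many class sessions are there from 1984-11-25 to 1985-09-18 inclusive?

1984-11-25 is a Sunday.
That's 298 days from start to end, counting both.
298 = 7 × 42 + 4, so there are 42 full weeks plus 4 extra days.
Each full week contributes 4 days from the set (Mon, Tue, Thu, Sun): 42 × 4 = 168.
The 4 extra days are Sunday, Monday, Tuesday, Wednesday — 3 of them qualify.
Total: 168 + 3 = 171.

171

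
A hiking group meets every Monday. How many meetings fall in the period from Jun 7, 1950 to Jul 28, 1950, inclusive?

Jun 7, 1950 is a Wednesday.
From Jun 7, 1950 to Jul 28, 1950 is 52 days inclusive.
52 = 7 × 7 + 3, so there are 7 full weeks plus 3 extra days.
Each full week contributes one Monday: 7 so far.
The 3 extra days are Wed, Thu, Fri — none qualify.
Total: 7 + 0 = 7.

7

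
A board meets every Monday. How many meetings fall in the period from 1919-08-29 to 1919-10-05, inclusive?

1919-08-29 is a Friday.
From 1919-08-29 to 1919-10-05 is 38 days inclusive.
38 = 7 × 5 + 3, so there are 5 full weeks plus 3 extra days.
Each full week contributes one Monday: 5 so far.
The 3 extra days are Friday, Saturday, Sunday — none qualify.
Total: 5 + 0 = 5.

5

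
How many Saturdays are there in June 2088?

1 June 2088 is a Tuesday.
The range spans 30 days (inclusive of both endpoints).
30 = 7 × 4 + 2, so there are 4 full weeks plus 2 extra days.
Each full week contributes one Saturday: 4 so far.
The 2 extra days are Tuesday, Wednesday — none qualify.
Total: 4 + 0 = 4.

4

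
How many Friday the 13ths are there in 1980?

1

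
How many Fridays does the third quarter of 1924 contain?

1 July 1924 is a Tuesday.
That's 92 days from start to end, counting both.
92 = 7 × 13 + 1, so there are 13 full weeks plus 1 extra day.
Each full week contributes one Friday: 13 so far.
The 1 extra day is Tue — none qualify.
Total: 13 + 0 = 13.

13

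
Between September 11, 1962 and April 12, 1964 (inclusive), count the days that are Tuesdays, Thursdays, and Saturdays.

249

September 11, 1962 is a Tuesday.
From September 11, 1962 to April 12, 1964 is 580 days inclusive.
580 = 7 × 82 + 6, so there are 82 full weeks plus 6 extra days.
Each full week contributes 3 days from the set (Tue, Thu, Sat): 82 × 3 = 246.
The 6 extra days are Tue, Wed, Thu, Fri, Sat, Sun — 3 of them qualify.
Total: 246 + 3 = 249.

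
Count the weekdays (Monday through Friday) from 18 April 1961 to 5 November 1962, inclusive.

18 April 1961 is a Tuesday.
The range spans 567 days (inclusive of both endpoints).
567 = 7 × 81, so the span is exactly 81 full weeks.
Each full week contributes 5 weekdays (Mon–Fri): 81 × 5 = 405.
Total: 405.

405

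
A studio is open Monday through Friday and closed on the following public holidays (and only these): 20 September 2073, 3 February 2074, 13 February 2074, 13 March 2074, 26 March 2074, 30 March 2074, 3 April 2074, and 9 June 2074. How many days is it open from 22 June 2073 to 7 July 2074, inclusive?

22 June 2073 is a Thursday.
From 22 June 2073 to 7 July 2074 is 381 days inclusive.
381 = 7 × 54 + 3, so there are 54 full weeks plus 3 extra days.
Each full week contributes 5 weekdays (Mon–Fri): 54 × 5 = 270.
The 3 extra days are Thu, Fri, Sat — 2 of them qualify.
Total: 270 + 2 = 272.
Holidays: 20 September 2073 (Wed); 3 February 2074 (Sat); 13 February 2074 (Tue); 13 March 2074 (Tue); 26 March 2074 (Mon); 30 March 2074 (Fri); 3 April 2074 (Tue); 9 June 2074 (Sat).
6 of the 8 holidays fall on weekdays; the rest are weekends and were already excluded.
Business days: 272 − 6 = 266.

266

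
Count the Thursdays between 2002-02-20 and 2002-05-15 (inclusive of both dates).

12

2002-02-20 is a Wednesday.
The range spans 85 days (inclusive of both endpoints).
85 = 7 × 12 + 1, so there are 12 full weeks plus 1 extra day.
Each full week contributes one Thursday: 12 so far.
The 1 extra day is Wednesday — none qualify.
Total: 12 + 0 = 12.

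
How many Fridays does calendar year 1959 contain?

52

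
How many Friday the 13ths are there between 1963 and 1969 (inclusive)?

Friday-the-13ths by year:
1963: Sep, Dec
1964: Mar, Nov
1965: Aug
1966: May
1967: Jan, Oct
1968: Sep, Dec
1969: Jun

11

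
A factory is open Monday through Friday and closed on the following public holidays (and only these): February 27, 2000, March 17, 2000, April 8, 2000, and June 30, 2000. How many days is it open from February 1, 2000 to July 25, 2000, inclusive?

February 1, 2000 is a Tuesday.
That's 176 days from start to end, counting both.
176 = 7 × 25 + 1, so there are 25 full weeks plus 1 extra day.
Each full week contributes 5 weekdays (Mon–Fri): 25 × 5 = 125.
The 1 extra day is Tue — 1 of them qualifies.
Total: 125 + 1 = 126.
Holidays: February 27, 2000 (Sun); March 17, 2000 (Fri); April 8, 2000 (Sat); June 30, 2000 (Fri).
2 of the 4 holidays fall on weekdays; the rest are weekends and were already excluded.
Business days: 126 − 2 = 124.

124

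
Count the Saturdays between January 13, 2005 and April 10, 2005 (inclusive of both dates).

January 13, 2005 is a Thursday.
From January 13, 2005 to April 10, 2005 is 88 days inclusive.
88 = 7 × 12 + 4, so there are 12 full weeks plus 4 extra days.
Each full week contributes one Saturday: 12 so far.
The 4 extra days are Thu, Fri, Sat, Sun — 1 of them qualifies.
Total: 12 + 1 = 13.

13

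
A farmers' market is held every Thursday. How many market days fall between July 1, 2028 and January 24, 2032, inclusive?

186

July 1, 2028 is a Saturday.
From July 1, 2028 to January 24, 2032 is 1303 days inclusive.
1303 = 7 × 186 + 1, so there are 186 full weeks plus 1 extra day.
Each full week contributes one Thursday: 186 so far.
The 1 extra day is Sat — none qualify.
Total: 186 + 0 = 186.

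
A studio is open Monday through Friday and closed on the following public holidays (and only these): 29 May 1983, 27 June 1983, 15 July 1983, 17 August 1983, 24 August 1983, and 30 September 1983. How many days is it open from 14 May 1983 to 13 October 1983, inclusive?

14 May 1983 is a Saturday.
That's 153 days from start to end, counting both.
153 = 7 × 21 + 6, so there are 21 full weeks plus 6 extra days.
Each full week contributes 5 weekdays (Mon–Fri): 21 × 5 = 105.
The 6 extra days are Saturday, Sunday, Monday, Tuesday, Wednesday, Thursday — 4 of them qualify.
Total: 105 + 4 = 109.
Holidays: 29 May 1983 (Sun); 27 June 1983 (Mon); 15 July 1983 (Fri); 17 August 1983 (Wed); 24 August 1983 (Wed); 30 September 1983 (Fri).
5 of the 6 holidays fall on weekdays; the rest are weekends and were already excluded.
Business days: 109 − 5 = 104.

104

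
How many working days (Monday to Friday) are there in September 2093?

Sep 1, 2093 is a Tuesday.
The range spans 30 days (inclusive of both endpoints).
30 = 7 × 4 + 2, so there are 4 full weeks plus 2 extra days.
Each full week contributes 5 weekdays (Mon–Fri): 4 × 5 = 20.
The 2 extra days are Tue, Wed — 2 of them qualify.
Total: 20 + 2 = 22.

22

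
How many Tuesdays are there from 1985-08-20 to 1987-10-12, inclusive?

112 Tuesdays

1985-08-20 is a Tuesday.
The range spans 784 days (inclusive of both endpoints).
784 = 7 × 112, so the span is exactly 112 full weeks.
Each full week contributes one Tuesday: 112 so far.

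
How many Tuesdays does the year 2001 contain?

52

1 January 2001 is a Monday.
The range spans 365 days (inclusive of both endpoints).
365 = 7 × 52 + 1, so there are 52 full weeks plus 1 extra day.
Each full week contributes one Tuesday: 52 so far.
The 1 extra day is Mon — none qualify.
Total: 52 + 0 = 52.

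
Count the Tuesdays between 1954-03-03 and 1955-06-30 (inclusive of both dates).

1954-03-03 is a Wednesday.
From 1954-03-03 to 1955-06-30 is 485 days inclusive.
485 = 7 × 69 + 2, so there are 69 full weeks plus 2 extra days.
Each full week contributes one Tuesday: 69 so far.
The 2 extra days are Wednesday, Thursday — none qualify.
Total: 69 + 0 = 69.

69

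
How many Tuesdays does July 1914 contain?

4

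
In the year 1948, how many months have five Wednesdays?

A month has five Wednesdays exactly when Wednesday falls within its first (length − 28) days.
Jan: 31 days, starts Thu → 5 of Thu, Fri, Sat
Feb: 29 days, starts Sun → 5 of Sun
Mar: 31 days, starts Mon → 5 of Mon, Tue, Wed ✓
Apr: 30 days, starts Thu → 5 of Thu, Fri
May: 31 days, starts Sat → 5 of Sat, Sun, Mon
Jun: 30 days, starts Tue → 5 of Tue, Wed ✓
Jul: 31 days, starts Thu → 5 of Thu, Fri, Sat
Aug: 31 days, starts Sun → 5 of Sun, Mon, Tue
Sep: 30 days, starts Wed → 5 of Wed, Thu ✓
Oct: 31 days, starts Fri → 5 of Fri, Sat, Sun
Nov: 30 days, starts Mon → 5 of Mon, Tue
Dec: 31 days, starts Wed → 5 of Wed, Thu, Fri ✓
Months with five Wednesdays: Mar, Jun, Sep, Dec.

4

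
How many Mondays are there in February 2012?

2012-02-01 is a Wednesday.
From 2012-02-01 to 2012-02-29 is 29 days inclusive.
29 = 7 × 4 + 1, so there are 4 full weeks plus 1 extra day.
Each full week contributes one Monday: 4 so far.
The 1 extra day is Wed — none qualify.
Total: 4 + 0 = 4.

4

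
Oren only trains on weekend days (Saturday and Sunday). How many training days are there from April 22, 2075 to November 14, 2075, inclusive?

58

April 22, 2075 is a Monday.
The range spans 207 days (inclusive of both endpoints).
207 = 7 × 29 + 4, so there are 29 full weeks plus 4 extra days.
Each full week contributes 2 weekend days (Sat, Sun): 29 × 2 = 58.
The 4 extra days are Mon, Tue, Wed, Thu — none qualify.
Total: 58 + 0 = 58.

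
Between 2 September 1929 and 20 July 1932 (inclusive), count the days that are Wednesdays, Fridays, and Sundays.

451

2 September 1929 is a Monday.
From 2 September 1929 to 20 July 1932 is 1053 days inclusive.
1053 = 7 × 150 + 3, so there are 150 full weeks plus 3 extra days.
Each full week contributes 3 days from the set (Wed, Fri, Sun): 150 × 3 = 450.
The 3 extra days are Mon, Tue, Wed — 1 of them qualifies.
Total: 450 + 1 = 451.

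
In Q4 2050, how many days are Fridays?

Oct 1, 2050 is a Saturday.
That's 92 days from start to end, counting both.
92 = 7 × 13 + 1, so there are 13 full weeks plus 1 extra day.
Each full week contributes one Friday: 13 so far.
The 1 extra day is Sat — none qualify.
Total: 13 + 0 = 13.

13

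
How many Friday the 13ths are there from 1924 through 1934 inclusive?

20

Friday-the-13ths by year:
1924: Jun
1925: Feb, Mar, Nov
1926: Aug
1927: May
1928: Jan, Apr, Jul
1929: Sep, Dec
1930: Jun
1931: Feb, Mar, Nov
1932: May
1933: Jan, Oct
1934: Apr, Jul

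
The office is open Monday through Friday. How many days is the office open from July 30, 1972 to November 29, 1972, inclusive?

July 30, 1972 is a Sunday.
The range spans 123 days (inclusive of both endpoints).
123 = 7 × 17 + 4, so there are 17 full weeks plus 4 extra days.
Each full week contributes 5 weekdays (Mon–Fri): 17 × 5 = 85.
The 4 extra days are Sun, Mon, Tue, Wed — 3 of them qualify.
Total: 85 + 3 = 88.

88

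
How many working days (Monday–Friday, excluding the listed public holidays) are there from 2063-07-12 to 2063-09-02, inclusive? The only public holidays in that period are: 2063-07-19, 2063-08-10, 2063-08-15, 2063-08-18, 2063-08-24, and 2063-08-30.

2063-07-12 is a Thursday.
From 2063-07-12 to 2063-09-02 is 53 days inclusive.
53 = 7 × 7 + 4, so there are 7 full weeks plus 4 extra days.
Each full week contributes 5 weekdays (Mon–Fri): 7 × 5 = 35.
The 4 extra days are Thu, Fri, Sat, Sun — 2 of them qualify.
Total: 35 + 2 = 37.
Holidays: 2063-07-19 (Thu); 2063-08-10 (Fri); 2063-08-15 (Wed); 2063-08-18 (Sat); 2063-08-24 (Fri); 2063-08-30 (Thu).
5 of the 6 holidays fall on weekdays; the rest are weekends and were already excluded.
Business days: 37 − 5 = 32.

32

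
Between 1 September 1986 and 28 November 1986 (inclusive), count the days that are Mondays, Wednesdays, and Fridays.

1 September 1986 is a Monday.
The range spans 89 days (inclusive of both endpoints).
89 = 7 × 12 + 5, so there are 12 full weeks plus 5 extra days.
Each full week contributes 3 days from the set (Mon, Wed, Fri): 12 × 3 = 36.
The 5 extra days are Monday, Tuesday, Wednesday, Thursday, Friday — 3 of them qualify.
Total: 36 + 3 = 39.

39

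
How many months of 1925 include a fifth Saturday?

A month has five Saturdays exactly when Saturday falls within its first (length − 28) days.
Jan: 31 days, starts Thu → 5 of Thu, Fri, Sat ✓
Feb: 28 days, starts Sun → 5 of (none)
Mar: 31 days, starts Sun → 5 of Sun, Mon, Tue
Apr: 30 days, starts Wed → 5 of Wed, Thu
May: 31 days, starts Fri → 5 of Fri, Sat, Sun ✓
Jun: 30 days, starts Mon → 5 of Mon, Tue
Jul: 31 days, starts Wed → 5 of Wed, Thu, Fri
Aug: 31 days, starts Sat → 5 of Sat, Sun, Mon ✓
Sep: 30 days, starts Tue → 5 of Tue, Wed
Oct: 31 days, starts Thu → 5 of Thu, Fri, Sat ✓
Nov: 30 days, starts Sun → 5 of Sun, Mon
Dec: 31 days, starts Tue → 5 of Tue, Wed, Thu
Months with five Saturdays: Jan, May, Aug, Oct.

4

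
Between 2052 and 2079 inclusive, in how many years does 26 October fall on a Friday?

4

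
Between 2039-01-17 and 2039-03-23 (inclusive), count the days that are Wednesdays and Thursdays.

19

2039-01-17 is a Monday.
From 2039-01-17 to 2039-03-23 is 66 days inclusive.
66 = 7 × 9 + 3, so there are 9 full weeks plus 3 extra days.
Each full week contributes 2 days from the set (Wed, Thu): 9 × 2 = 18.
The 3 extra days are Mon, Tue, Wed — 1 of them qualifies.
Total: 18 + 1 = 19.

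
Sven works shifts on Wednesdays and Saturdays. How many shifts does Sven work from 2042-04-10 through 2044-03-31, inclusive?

206

2042-04-10 is a Thursday.
That's 722 days from start to end, counting both.
722 = 7 × 103 + 1, so there are 103 full weeks plus 1 extra day.
Each full week contributes 2 days from the set (Wed, Sat): 103 × 2 = 206.
The 1 extra day is Thu — none qualify.
Total: 206 + 0 = 206.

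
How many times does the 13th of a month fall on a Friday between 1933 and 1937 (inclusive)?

Friday-the-13ths by year:
1933: Jan, Oct
1934: Apr, Jul
1935: Sep, Dec
1936: Mar, Nov
1937: Aug

9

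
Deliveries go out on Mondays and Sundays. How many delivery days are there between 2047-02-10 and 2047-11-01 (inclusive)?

76

2047-02-10 is a Sunday.
That's 265 days from start to end, counting both.
265 = 7 × 37 + 6, so there are 37 full weeks plus 6 extra days.
Each full week contributes 2 days from the set (Mon, Sun): 37 × 2 = 74.
The 6 extra days are Sun, Mon, Tue, Wed, Thu, Fri — 2 of them qualify.
Total: 74 + 2 = 76.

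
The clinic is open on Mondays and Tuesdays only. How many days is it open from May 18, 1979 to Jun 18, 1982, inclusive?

May 18, 1979 is a Friday.
That's 1128 days from start to end, counting both.
1128 = 7 × 161 + 1, so there are 161 full weeks plus 1 extra day.
Each full week contributes 2 days from the set (Mon, Tue): 161 × 2 = 322.
The 1 extra day is Fri — none qualify.
Total: 322 + 0 = 322.

322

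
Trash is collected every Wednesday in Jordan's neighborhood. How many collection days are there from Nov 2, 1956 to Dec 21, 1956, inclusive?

7 Wednesdays

Nov 2, 1956 is a Friday.
The range spans 50 days (inclusive of both endpoints).
50 = 7 × 7 + 1, so there are 7 full weeks plus 1 extra day.
Each full week contributes one Wednesday: 7 so far.
The 1 extra day is Friday — none qualify.
Total: 7 + 0 = 7.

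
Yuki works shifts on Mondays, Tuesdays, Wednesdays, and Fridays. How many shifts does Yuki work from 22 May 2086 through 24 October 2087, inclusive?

22 May 2086 is a Wednesday.
The range spans 521 days (inclusive of both endpoints).
521 = 7 × 74 + 3, so there are 74 full weeks plus 3 extra days.
Each full week contributes 4 days from the set (Mon, Tue, Wed, Fri): 74 × 4 = 296.
The 3 extra days are Wed, Thu, Fri — 2 of them qualify.
Total: 296 + 2 = 298.

298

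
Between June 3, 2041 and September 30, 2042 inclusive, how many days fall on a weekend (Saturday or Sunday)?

138

June 3, 2041 is a Monday.
From June 3, 2041 to September 30, 2042 is 485 days inclusive.
485 = 7 × 69 + 2, so there are 69 full weeks plus 2 extra days.
Each full week contributes 2 weekend days (Sat, Sun): 69 × 2 = 138.
The 2 extra days are Mon, Tue — none qualify.
Total: 138 + 0 = 138.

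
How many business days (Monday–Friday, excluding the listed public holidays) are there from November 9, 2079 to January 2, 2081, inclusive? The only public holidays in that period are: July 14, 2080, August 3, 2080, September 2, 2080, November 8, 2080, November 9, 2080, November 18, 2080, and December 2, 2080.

November 9, 2079 is a Thursday.
That's 421 days from start to end, counting both.
421 = 7 × 60 + 1, so there are 60 full weeks plus 1 extra day.
Each full week contributes 5 weekdays (Mon–Fri): 60 × 5 = 300.
The 1 extra day is Thu — 1 of them qualifies.
Total: 300 + 1 = 301.
Holidays: July 14, 2080 (Sun); August 3, 2080 (Sat); September 2, 2080 (Mon); November 8, 2080 (Fri); November 9, 2080 (Sat); November 18, 2080 (Mon); December 2, 2080 (Mon).
4 of the 7 holidays fall on weekdays; the rest are weekends and were already excluded.
Business days: 301 − 4 = 297.

297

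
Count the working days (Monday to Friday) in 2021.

2021-01-01 is a Friday.
That's 365 days from start to end, counting both.
365 = 7 × 52 + 1, so there are 52 full weeks plus 1 extra day.
Each full week contributes 5 weekdays (Mon–Fri): 52 × 5 = 260.
The 1 extra day is Friday — 1 of them qualifies.
Total: 260 + 1 = 261.

261 weekdays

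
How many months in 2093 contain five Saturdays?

A month has five Saturdays exactly when Saturday falls within its first (length − 28) days.
Jan: 31 days, starts Thu → 5 of Thu, Fri, Sat ✓
Feb: 28 days, starts Sun → 5 of (none)
Mar: 31 days, starts Sun → 5 of Sun, Mon, Tue
Apr: 30 days, starts Wed → 5 of Wed, Thu
May: 31 days, starts Fri → 5 of Fri, Sat, Sun ✓
Jun: 30 days, starts Mon → 5 of Mon, Tue
Jul: 31 days, starts Wed → 5 of Wed, Thu, Fri
Aug: 31 days, starts Sat → 5 of Sat, Sun, Mon ✓
Sep: 30 days, starts Tue → 5 of Tue, Wed
Oct: 31 days, starts Thu → 5 of Thu, Fri, Sat ✓
Nov: 30 days, starts Sun → 5 of Sun, Mon
Dec: 31 days, starts Tue → 5 of Tue, Wed, Thu
Months with five Saturdays: Jan, May, Aug, Oct.

4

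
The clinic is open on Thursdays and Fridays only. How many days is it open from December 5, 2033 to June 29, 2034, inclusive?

59

December 5, 2033 is a Monday.
From December 5, 2033 to June 29, 2034 is 207 days inclusive.
207 = 7 × 29 + 4, so there are 29 full weeks plus 4 extra days.
Each full week contributes 2 days from the set (Thu, Fri): 29 × 2 = 58.
The 4 extra days are Monday, Tuesday, Wednesday, Thursday — 1 of them qualifies.
Total: 58 + 1 = 59.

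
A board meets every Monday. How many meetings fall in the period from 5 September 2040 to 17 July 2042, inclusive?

5 September 2040 is a Wednesday.
That's 681 days from start to end, counting both.
681 = 7 × 97 + 2, so there are 97 full weeks plus 2 extra days.
Each full week contributes one Monday: 97 so far.
The 2 extra days are Wed, Thu — none qualify.
Total: 97 + 0 = 97.

97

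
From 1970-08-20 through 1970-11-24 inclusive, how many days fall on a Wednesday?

13 Wednesdays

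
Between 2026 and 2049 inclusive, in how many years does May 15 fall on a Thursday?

3

Day of week of May 15 in each year:
2026: Fri, 2027: Sat, 2028: Mon, 2029: Tue, 2030: Wed, 2031: Thu ✓, 2032: Sat, 2033: Sun, 2034: Mon, 2035: Tue, 2036: Thu ✓, 2037: Fri, 2038: Sat, 2039: Sun, 2040: Tue, 2041: Wed, 2042: Thu ✓, 2043: Fri, 2044: Sun, 2045: Mon, 2046: Tue, 2047: Wed, 2048: Fri, 2049: Sat
Thursdays: 2031, 2036, 2042.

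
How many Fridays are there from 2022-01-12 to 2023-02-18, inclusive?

2022-01-12 is a Wednesday.
From 2022-01-12 to 2023-02-18 is 403 days inclusive.
403 = 7 × 57 + 4, so there are 57 full weeks plus 4 extra days.
Each full week contributes one Friday: 57 so far.
The 4 extra days are Wed, Thu, Fri, Sat — 1 of them qualifies.
Total: 57 + 1 = 58.

58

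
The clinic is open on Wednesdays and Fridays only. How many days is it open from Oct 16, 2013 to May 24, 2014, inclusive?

Oct 16, 2013 is a Wednesday.
From Oct 16, 2013 to May 24, 2014 is 221 days inclusive.
221 = 7 × 31 + 4, so there are 31 full weeks plus 4 extra days.
Each full week contributes 2 days from the set (Wed, Fri): 31 × 2 = 62.
The 4 extra days are Wed, Thu, Fri, Sat — 2 of them qualify.
Total: 62 + 2 = 64.

64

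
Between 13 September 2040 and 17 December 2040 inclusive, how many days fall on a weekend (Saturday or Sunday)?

28

13 September 2040 is a Thursday.
The range spans 96 days (inclusive of both endpoints).
96 = 7 × 13 + 5, so there are 13 full weeks plus 5 extra days.
Each full week contributes 2 weekend days (Sat, Sun): 13 × 2 = 26.
The 5 extra days are Thu, Fri, Sat, Sun, Mon — 2 of them qualify.
Total: 26 + 2 = 28.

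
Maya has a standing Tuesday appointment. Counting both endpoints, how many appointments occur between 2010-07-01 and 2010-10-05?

2010-07-01 is a Thursday.
That's 97 days from start to end, counting both.
97 = 7 × 13 + 6, so there are 13 full weeks plus 6 extra days.
Each full week contributes one Tuesday: 13 so far.
The 6 extra days are Thursday, Friday, Saturday, Sunday, Monday, Tuesday — 1 of them qualifies.
Total: 13 + 1 = 14.

14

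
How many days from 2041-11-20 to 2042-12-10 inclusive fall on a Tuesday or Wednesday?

111

2041-11-20 is a Wednesday.
The range spans 386 days (inclusive of both endpoints).
386 = 7 × 55 + 1, so there are 55 full weeks plus 1 extra day.
Each full week contributes 2 days from the set (Tue, Wed): 55 × 2 = 110.
The 1 extra day is Wednesday — 1 of them qualifies.
Total: 110 + 1 = 111.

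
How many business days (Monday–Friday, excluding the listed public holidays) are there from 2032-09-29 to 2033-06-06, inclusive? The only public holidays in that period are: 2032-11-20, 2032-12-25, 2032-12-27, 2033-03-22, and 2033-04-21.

176

2032-09-29 is a Wednesday.
That's 251 days from start to end, counting both.
251 = 7 × 35 + 6, so there are 35 full weeks plus 6 extra days.
Each full week contributes 5 weekdays (Mon–Fri): 35 × 5 = 175.
The 6 extra days are Wed, Thu, Fri, Sat, Sun, Mon — 4 of them qualify.
Total: 175 + 4 = 179.
Holidays: 2032-11-20 (Sat); 2032-12-25 (Sat); 2032-12-27 (Mon); 2033-03-22 (Tue); 2033-04-21 (Thu).
3 of the 5 holidays fall on weekdays; the rest are weekends and were already excluded.
Business days: 179 − 3 = 176.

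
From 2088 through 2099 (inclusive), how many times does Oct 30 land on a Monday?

Day of week of October 30 in each year:
2088: Sat, 2089: Sun, 2090: Mon ✓, 2091: Tue, 2092: Thu, 2093: Fri, 2094: Sat, 2095: Sun, 2096: Tue, 2097: Wed, 2098: Thu, 2099: Fri
Mondays: 2090.

1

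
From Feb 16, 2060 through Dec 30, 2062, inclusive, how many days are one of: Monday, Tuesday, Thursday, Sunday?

599

Feb 16, 2060 is a Monday.
That's 1049 days from start to end, counting both.
1049 = 7 × 149 + 6, so there are 149 full weeks plus 6 extra days.
Each full week contributes 4 days from the set (Mon, Tue, Thu, Sun): 149 × 4 = 596.
The 6 extra days are Mon, Tue, Wed, Thu, Fri, Sat — 3 of them qualify.
Total: 596 + 3 = 599.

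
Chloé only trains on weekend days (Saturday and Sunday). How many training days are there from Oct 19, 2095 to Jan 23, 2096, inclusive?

Oct 19, 2095 is a Wednesday.
That's 97 days from start to end, counting both.
97 = 7 × 13 + 6, so there are 13 full weeks plus 6 extra days.
Each full week contributes 2 weekend days (Sat, Sun): 13 × 2 = 26.
The 6 extra days are Wednesday, Thursday, Friday, Saturday, Sunday, Monday — 2 of them qualify.
Total: 26 + 2 = 28.

28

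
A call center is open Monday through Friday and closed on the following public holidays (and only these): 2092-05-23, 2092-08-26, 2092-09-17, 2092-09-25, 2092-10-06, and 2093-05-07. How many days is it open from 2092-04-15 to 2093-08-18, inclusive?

2092-04-15 is a Tuesday.
That's 491 days from start to end, counting both.
491 = 7 × 70 + 1, so there are 70 full weeks plus 1 extra day.
Each full week contributes 5 weekdays (Mon–Fri): 70 × 5 = 350.
The 1 extra day is Tue — 1 of them qualifies.
Total: 350 + 1 = 351.
Holidays: 2092-05-23 (Fri); 2092-08-26 (Tue); 2092-09-17 (Wed); 2092-09-25 (Thu); 2092-10-06 (Mon); 2093-05-07 (Thu).
All 6 holidays fall on weekdays, so subtract 6.
Business days: 351 − 6 = 345.

345 working days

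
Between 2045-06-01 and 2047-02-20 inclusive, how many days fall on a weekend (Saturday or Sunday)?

180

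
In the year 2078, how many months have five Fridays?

A month has five Fridays exactly when Friday falls within its first (length − 28) days.
Jan: 31 days, starts Sat → 5 of Sat, Sun, Mon
Feb: 28 days, starts Tue → 5 of (none)
Mar: 31 days, starts Tue → 5 of Tue, Wed, Thu
Apr: 30 days, starts Fri → 5 of Fri, Sat ✓
May: 31 days, starts Sun → 5 of Sun, Mon, Tue
Jun: 30 days, starts Wed → 5 of Wed, Thu
Jul: 31 days, starts Fri → 5 of Fri, Sat, Sun ✓
Aug: 31 days, starts Mon → 5 of Mon, Tue, Wed
Sep: 30 days, starts Thu → 5 of Thu, Fri ✓
Oct: 31 days, starts Sat → 5 of Sat, Sun, Mon
Nov: 30 days, starts Tue → 5 of Tue, Wed
Dec: 31 days, starts Thu → 5 of Thu, Fri, Sat ✓
Months with five Fridays: Apr, Jul, Sep, Dec.

4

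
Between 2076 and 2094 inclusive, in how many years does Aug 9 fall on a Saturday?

Day of week of August 9 in each year:
2076: Sun, 2077: Mon, 2078: Tue, 2079: Wed, 2080: Fri, 2081: Sat ✓, 2082: Sun, 2083: Mon, 2084: Wed, 2085: Thu, 2086: Fri, 2087: Sat ✓, 2088: Mon, 2089: Tue, 2090: Wed, 2091: Thu, 2092: Sat ✓, 2093: Sun, 2094: Mon
Saturdays: 2081, 2087, 2092.

3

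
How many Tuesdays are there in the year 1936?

52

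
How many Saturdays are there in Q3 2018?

July 1, 2018 is a Sunday.
The range spans 92 days (inclusive of both endpoints).
92 = 7 × 13 + 1, so there are 13 full weeks plus 1 extra day.
Each full week contributes one Saturday: 13 so far.
The 1 extra day is Sunday — none qualify.
Total: 13 + 0 = 13.

13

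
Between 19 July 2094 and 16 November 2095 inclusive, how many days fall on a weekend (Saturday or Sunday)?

138

19 July 2094 is a Monday.
From 19 July 2094 to 16 November 2095 is 486 days inclusive.
486 = 7 × 69 + 3, so there are 69 full weeks plus 3 extra days.
Each full week contributes 2 weekend days (Sat, Sun): 69 × 2 = 138.
The 3 extra days are Monday, Tuesday, Wednesday — none qualify.
Total: 138 + 0 = 138.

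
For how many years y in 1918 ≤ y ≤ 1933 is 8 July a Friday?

3

Day of week of July 8 in each year:
1918: Mon, 1919: Tue, 1920: Thu, 1921: Fri ✓, 1922: Sat, 1923: Sun, 1924: Tue, 1925: Wed, 1926: Thu, 1927: Fri ✓, 1928: Sun, 1929: Mon, 1930: Tue, 1931: Wed, 1932: Fri ✓, 1933: Sat
Fridays: 1921, 1927, 1932.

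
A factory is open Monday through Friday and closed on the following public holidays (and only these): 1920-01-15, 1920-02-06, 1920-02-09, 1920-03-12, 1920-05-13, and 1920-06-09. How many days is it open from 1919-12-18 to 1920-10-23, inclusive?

216 business days

1919-12-18 is a Thursday.
The range spans 311 days (inclusive of both endpoints).
311 = 7 × 44 + 3, so there are 44 full weeks plus 3 extra days.
Each full week contributes 5 weekdays (Mon–Fri): 44 × 5 = 220.
The 3 extra days are Thu, Fri, Sat — 2 of them qualify.
Total: 220 + 2 = 222.
Holidays: 1920-01-15 (Thu); 1920-02-06 (Fri); 1920-02-09 (Mon); 1920-03-12 (Fri); 1920-05-13 (Thu); 1920-06-09 (Wed).
All 6 holidays fall on weekdays, so subtract 6.
Business days: 222 − 6 = 216.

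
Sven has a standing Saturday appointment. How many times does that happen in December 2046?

5

1 December 2046 is a Saturday.
The range spans 31 days (inclusive of both endpoints).
31 = 7 × 4 + 3, so there are 4 full weeks plus 3 extra days.
Each full week contributes one Saturday: 4 so far.
The 3 extra days are Sat, Sun, Mon — 1 of them qualifies.
Total: 4 + 1 = 5.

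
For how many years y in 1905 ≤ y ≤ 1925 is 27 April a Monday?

3

Day of week of April 27 in each year:
1905: Thu, 1906: Fri, 1907: Sat, 1908: Mon ✓, 1909: Tue, 1910: Wed, 1911: Thu, 1912: Sat, 1913: Sun, 1914: Mon ✓, 1915: Tue, 1916: Thu, 1917: Fri, 1918: Sat, 1919: Sun, 1920: Tue, 1921: Wed, 1922: Thu, 1923: Fri, 1924: Sun, 1925: Mon ✓
Mondays: 1908, 1914, 1925.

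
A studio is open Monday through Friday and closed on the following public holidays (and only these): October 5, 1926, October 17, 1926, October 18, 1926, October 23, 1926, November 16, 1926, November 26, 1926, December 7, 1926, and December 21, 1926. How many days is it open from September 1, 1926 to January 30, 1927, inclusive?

102 business days

September 1, 1926 is a Wednesday.
From September 1, 1926 to January 30, 1927 is 152 days inclusive.
152 = 7 × 21 + 5, so there are 21 full weeks plus 5 extra days.
Each full week contributes 5 weekdays (Mon–Fri): 21 × 5 = 105.
The 5 extra days are Wed, Thu, Fri, Sat, Sun — 3 of them qualify.
Total: 105 + 3 = 108.
Holidays: October 5, 1926 (Tue); October 17, 1926 (Sun); October 18, 1926 (Mon); October 23, 1926 (Sat); November 16, 1926 (Tue); November 26, 1926 (Fri); December 7, 1926 (Tue); December 21, 1926 (Tue).
6 of the 8 holidays fall on weekdays; the rest are weekends and were already excluded.
Business days: 108 − 6 = 102.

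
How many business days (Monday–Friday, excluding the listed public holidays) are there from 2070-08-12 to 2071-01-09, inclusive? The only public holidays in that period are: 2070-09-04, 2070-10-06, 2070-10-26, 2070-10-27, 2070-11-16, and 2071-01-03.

106

2070-08-12 is a Tuesday.
From 2070-08-12 to 2071-01-09 is 151 days inclusive.
151 = 7 × 21 + 4, so there are 21 full weeks plus 4 extra days.
Each full week contributes 5 weekdays (Mon–Fri): 21 × 5 = 105.
The 4 extra days are Tuesday, Wednesday, Thursday, Friday — 4 of them qualify.
Total: 105 + 4 = 109.
Holidays: 2070-09-04 (Thu); 2070-10-06 (Mon); 2070-10-26 (Sun); 2070-10-27 (Mon); 2070-11-16 (Sun); 2071-01-03 (Sat).
3 of the 6 holidays fall on weekdays; the rest are weekends and were already excluded.
Business days: 109 − 3 = 106.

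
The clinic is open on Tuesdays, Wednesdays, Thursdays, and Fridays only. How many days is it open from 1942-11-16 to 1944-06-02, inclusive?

324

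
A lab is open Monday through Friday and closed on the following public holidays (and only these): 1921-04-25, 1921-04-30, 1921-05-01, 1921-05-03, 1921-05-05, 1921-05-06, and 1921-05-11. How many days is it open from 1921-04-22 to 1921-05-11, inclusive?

9 working days

1921-04-22 is a Friday.
From 1921-04-22 to 1921-05-11 is 20 days inclusive.
20 = 7 × 2 + 6, so there are 2 full weeks plus 6 extra days.
Each full week contributes 5 weekdays (Mon–Fri): 2 × 5 = 10.
The 6 extra days are Fri, Sat, Sun, Mon, Tue, Wed — 4 of them qualify.
Total: 10 + 4 = 14.
Holidays: 1921-04-25 (Mon); 1921-04-30 (Sat); 1921-05-01 (Sun); 1921-05-03 (Tue); 1921-05-05 (Thu); 1921-05-06 (Fri); 1921-05-11 (Wed).
5 of the 7 holidays fall on weekdays; the rest are weekends and were already excluded.
Business days: 14 − 5 = 9.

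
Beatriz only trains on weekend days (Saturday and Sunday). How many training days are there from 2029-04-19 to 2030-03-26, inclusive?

98

2029-04-19 is a Thursday.
That's 342 days from start to end, counting both.
342 = 7 × 48 + 6, so there are 48 full weeks plus 6 extra days.
Each full week contributes 2 weekend days (Sat, Sun): 48 × 2 = 96.
The 6 extra days are Thursday, Friday, Saturday, Sunday, Monday, Tuesday — 2 of them qualify.
Total: 96 + 2 = 98.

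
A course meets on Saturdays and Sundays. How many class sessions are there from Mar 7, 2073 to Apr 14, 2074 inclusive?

Mar 7, 2073 is a Tuesday.
The range spans 404 days (inclusive of both endpoints).
404 = 7 × 57 + 5, so there are 57 full weeks plus 5 extra days.
Each full week contributes 2 days from the set (Sat, Sun): 57 × 2 = 114.
The 5 extra days are Tue, Wed, Thu, Fri, Sat — 1 of them qualifies.
Total: 114 + 1 = 115.

115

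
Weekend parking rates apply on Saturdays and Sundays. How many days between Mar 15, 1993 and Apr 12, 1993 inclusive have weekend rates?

8

Mar 15, 1993 is a Monday.
The range spans 29 days (inclusive of both endpoints).
29 = 7 × 4 + 1, so there are 4 full weeks plus 1 extra day.
Each full week contributes 2 weekend days (Sat, Sun): 4 × 2 = 8.
The 1 extra day is Monday — none qualify.
Total: 8 + 0 = 8.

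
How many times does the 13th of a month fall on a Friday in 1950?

2

The 13th falls on a Friday when the month's 13th has weekday Fri.
Jan 13 is Fri ✓; Feb 13 is Mon; Mar 13 is Mon; Apr 13 is Thu; May 13 is Sat; Jun 13 is Tue; Jul 13 is Thu; Aug 13 is Sun; Sep 13 is Wed; Oct 13 is Fri ✓; Nov 13 is Mon; Dec 13 is Wed.
Friday the 13ths: Jan, Oct.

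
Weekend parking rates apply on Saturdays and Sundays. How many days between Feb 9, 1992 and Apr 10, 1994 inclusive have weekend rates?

Feb 9, 1992 is a Sunday.
That's 792 days from start to end, counting both.
792 = 7 × 113 + 1, so there are 113 full weeks plus 1 extra day.
Each full week contributes 2 weekend days (Sat, Sun): 113 × 2 = 226.
The 1 extra day is Sunday — 1 of them qualifies.
Total: 226 + 1 = 227.

227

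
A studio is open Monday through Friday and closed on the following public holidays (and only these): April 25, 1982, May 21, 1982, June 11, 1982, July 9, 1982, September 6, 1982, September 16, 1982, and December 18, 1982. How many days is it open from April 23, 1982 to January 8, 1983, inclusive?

181

April 23, 1982 is a Friday.
The range spans 261 days (inclusive of both endpoints).
261 = 7 × 37 + 2, so there are 37 full weeks plus 2 extra days.
Each full week contributes 5 weekdays (Mon–Fri): 37 × 5 = 185.
The 2 extra days are Friday, Saturday — 1 of them qualifies.
Total: 185 + 1 = 186.
Holidays: April 25, 1982 (Sun); May 21, 1982 (Fri); June 11, 1982 (Fri); July 9, 1982 (Fri); September 6, 1982 (Mon); September 16, 1982 (Thu); December 18, 1982 (Sat).
5 of the 7 holidays fall on weekdays; the rest are weekends and were already excluded.
Business days: 186 − 5 = 181.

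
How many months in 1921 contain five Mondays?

A month has five Mondays exactly when Monday falls within its first (length − 28) days.
Jan: 31 days, starts Sat → 5 of Sat, Sun, Mon ✓
Feb: 28 days, starts Tue → 5 of (none)
Mar: 31 days, starts Tue → 5 of Tue, Wed, Thu
Apr: 30 days, starts Fri → 5 of Fri, Sat
May: 31 days, starts Sun → 5 of Sun, Mon, Tue ✓
Jun: 30 days, starts Wed → 5 of Wed, Thu
Jul: 31 days, starts Fri → 5 of Fri, Sat, Sun
Aug: 31 days, starts Mon → 5 of Mon, Tue, Wed ✓
Sep: 30 days, starts Thu → 5 of Thu, Fri
Oct: 31 days, starts Sat → 5 of Sat, Sun, Mon ✓
Nov: 30 days, starts Tue → 5 of Tue, Wed
Dec: 31 days, starts Thu → 5 of Thu, Fri, Sat
Months with five Mondays: Jan, May, Aug, Oct.

4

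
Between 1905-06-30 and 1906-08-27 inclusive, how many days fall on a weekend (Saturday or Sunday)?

122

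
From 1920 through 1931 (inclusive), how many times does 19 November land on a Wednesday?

Day of week of November 19 in each year:
1920: Fri, 1921: Sat, 1922: Sun, 1923: Mon, 1924: Wed ✓, 1925: Thu, 1926: Fri, 1927: Sat, 1928: Mon, 1929: Tue, 1930: Wed ✓, 1931: Thu
Wednesdays: 1924, 1930.

2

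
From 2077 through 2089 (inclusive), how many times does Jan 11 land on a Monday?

2

Day of week of January 11 in each year:
2077: Mon ✓, 2078: Tue, 2079: Wed, 2080: Thu, 2081: Sat, 2082: Sun, 2083: Mon ✓, 2084: Tue, 2085: Thu, 2086: Fri, 2087: Sat, 2088: Sun, 2089: Tue
Mondays: 2077, 2083.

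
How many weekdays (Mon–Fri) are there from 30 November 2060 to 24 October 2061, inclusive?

235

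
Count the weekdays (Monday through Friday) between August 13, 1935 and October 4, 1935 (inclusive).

39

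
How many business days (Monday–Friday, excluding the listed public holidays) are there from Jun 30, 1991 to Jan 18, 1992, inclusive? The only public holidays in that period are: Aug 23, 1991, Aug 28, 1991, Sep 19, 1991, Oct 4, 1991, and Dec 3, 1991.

140 business days

Jun 30, 1991 is a Sunday.
That's 203 days from start to end, counting both.
203 = 7 × 29, so the span is exactly 29 full weeks.
Each full week contributes 5 weekdays (Mon–Fri): 29 × 5 = 145.
Total: 145.
Holidays: Aug 23, 1991 (Fri); Aug 28, 1991 (Wed); Sep 19, 1991 (Thu); Oct 4, 1991 (Fri); Dec 3, 1991 (Tue).
All 5 holidays fall on weekdays, so subtract 5.
Business days: 145 − 5 = 140.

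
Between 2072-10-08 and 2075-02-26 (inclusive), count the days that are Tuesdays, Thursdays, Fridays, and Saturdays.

498

2072-10-08 is a Saturday.
The range spans 872 days (inclusive of both endpoints).
872 = 7 × 124 + 4, so there are 124 full weeks plus 4 extra days.
Each full week contributes 4 days from the set (Tue, Thu, Fri, Sat): 124 × 4 = 496.
The 4 extra days are Saturday, Sunday, Monday, Tuesday — 2 of them qualify.
Total: 496 + 2 = 498.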